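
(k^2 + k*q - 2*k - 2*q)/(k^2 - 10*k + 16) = (k + q)/(k - 8)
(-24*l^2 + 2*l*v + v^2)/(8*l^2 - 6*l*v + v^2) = (6*l + v)/(-2*l + v)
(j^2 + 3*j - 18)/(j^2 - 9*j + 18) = (j + 6)/(j - 6)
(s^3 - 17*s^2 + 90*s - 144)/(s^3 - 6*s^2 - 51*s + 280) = (s^2 - 9*s + 18)/(s^2 + 2*s - 35)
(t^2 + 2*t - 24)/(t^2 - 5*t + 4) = (t + 6)/(t - 1)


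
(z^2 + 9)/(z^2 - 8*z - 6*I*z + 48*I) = (z^2 + 9)/(z^2 - 8*z - 6*I*z + 48*I)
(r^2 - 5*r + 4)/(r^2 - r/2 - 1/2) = 2*(r - 4)/(2*r + 1)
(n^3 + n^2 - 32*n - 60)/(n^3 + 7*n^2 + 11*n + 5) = (n^2 - 4*n - 12)/(n^2 + 2*n + 1)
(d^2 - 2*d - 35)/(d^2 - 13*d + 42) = (d + 5)/(d - 6)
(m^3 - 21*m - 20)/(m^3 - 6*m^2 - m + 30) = (m^2 + 5*m + 4)/(m^2 - m - 6)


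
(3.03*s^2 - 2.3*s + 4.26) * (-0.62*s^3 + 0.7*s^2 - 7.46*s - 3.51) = -1.8786*s^5 + 3.547*s^4 - 26.855*s^3 + 9.5047*s^2 - 23.7066*s - 14.9526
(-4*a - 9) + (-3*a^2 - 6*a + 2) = -3*a^2 - 10*a - 7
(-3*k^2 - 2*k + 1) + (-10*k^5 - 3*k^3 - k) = -10*k^5 - 3*k^3 - 3*k^2 - 3*k + 1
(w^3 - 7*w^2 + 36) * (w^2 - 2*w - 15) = w^5 - 9*w^4 - w^3 + 141*w^2 - 72*w - 540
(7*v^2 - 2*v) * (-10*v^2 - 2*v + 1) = -70*v^4 + 6*v^3 + 11*v^2 - 2*v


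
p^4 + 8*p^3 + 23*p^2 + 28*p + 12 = (p + 1)*(p + 2)^2*(p + 3)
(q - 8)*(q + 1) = q^2 - 7*q - 8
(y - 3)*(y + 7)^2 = y^3 + 11*y^2 + 7*y - 147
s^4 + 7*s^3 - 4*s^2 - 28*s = s*(s - 2)*(s + 2)*(s + 7)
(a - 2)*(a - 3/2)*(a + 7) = a^3 + 7*a^2/2 - 43*a/2 + 21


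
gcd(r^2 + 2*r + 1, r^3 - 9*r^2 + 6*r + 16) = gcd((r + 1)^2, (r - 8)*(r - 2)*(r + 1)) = r + 1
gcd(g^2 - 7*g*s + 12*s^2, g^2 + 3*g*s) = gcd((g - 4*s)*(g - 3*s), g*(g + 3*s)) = 1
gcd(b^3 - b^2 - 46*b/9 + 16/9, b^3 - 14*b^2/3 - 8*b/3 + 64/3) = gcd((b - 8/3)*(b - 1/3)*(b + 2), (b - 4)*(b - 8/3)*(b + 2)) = b^2 - 2*b/3 - 16/3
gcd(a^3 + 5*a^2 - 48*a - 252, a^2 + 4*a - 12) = a + 6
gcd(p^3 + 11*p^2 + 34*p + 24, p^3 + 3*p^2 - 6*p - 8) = p^2 + 5*p + 4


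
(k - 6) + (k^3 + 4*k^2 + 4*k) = k^3 + 4*k^2 + 5*k - 6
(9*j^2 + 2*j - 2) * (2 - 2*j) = -18*j^3 + 14*j^2 + 8*j - 4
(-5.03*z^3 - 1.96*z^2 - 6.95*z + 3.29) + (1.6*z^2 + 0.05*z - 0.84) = -5.03*z^3 - 0.36*z^2 - 6.9*z + 2.45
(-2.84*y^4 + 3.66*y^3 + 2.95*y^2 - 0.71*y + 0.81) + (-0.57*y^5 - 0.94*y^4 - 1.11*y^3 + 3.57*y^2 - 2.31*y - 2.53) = -0.57*y^5 - 3.78*y^4 + 2.55*y^3 + 6.52*y^2 - 3.02*y - 1.72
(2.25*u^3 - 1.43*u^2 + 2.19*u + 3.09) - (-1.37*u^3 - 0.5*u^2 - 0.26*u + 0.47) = 3.62*u^3 - 0.93*u^2 + 2.45*u + 2.62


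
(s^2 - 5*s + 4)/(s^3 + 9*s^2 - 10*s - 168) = (s - 1)/(s^2 + 13*s + 42)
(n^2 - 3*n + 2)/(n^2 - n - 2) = (n - 1)/(n + 1)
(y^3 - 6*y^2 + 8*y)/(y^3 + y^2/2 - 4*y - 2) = 2*y*(y - 4)/(2*y^2 + 5*y + 2)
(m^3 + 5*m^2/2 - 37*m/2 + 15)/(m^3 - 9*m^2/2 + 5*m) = (m^2 + 5*m - 6)/(m*(m - 2))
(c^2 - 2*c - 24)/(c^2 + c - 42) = (c + 4)/(c + 7)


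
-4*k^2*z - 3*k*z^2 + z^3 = z*(-4*k + z)*(k + z)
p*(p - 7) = p^2 - 7*p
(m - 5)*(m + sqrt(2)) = m^2 - 5*m + sqrt(2)*m - 5*sqrt(2)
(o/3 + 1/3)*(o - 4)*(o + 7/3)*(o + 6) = o^4/3 + 16*o^3/9 - 5*o^2 - 226*o/9 - 56/3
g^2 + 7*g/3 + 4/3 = (g + 1)*(g + 4/3)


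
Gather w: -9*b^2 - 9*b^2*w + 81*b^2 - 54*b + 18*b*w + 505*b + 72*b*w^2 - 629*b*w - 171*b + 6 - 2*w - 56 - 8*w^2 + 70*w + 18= 72*b^2 + 280*b + w^2*(72*b - 8) + w*(-9*b^2 - 611*b + 68) - 32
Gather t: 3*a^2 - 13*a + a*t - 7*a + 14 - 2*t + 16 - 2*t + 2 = 3*a^2 - 20*a + t*(a - 4) + 32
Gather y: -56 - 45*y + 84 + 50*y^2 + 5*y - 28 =50*y^2 - 40*y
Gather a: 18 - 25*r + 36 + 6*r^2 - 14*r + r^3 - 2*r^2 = r^3 + 4*r^2 - 39*r + 54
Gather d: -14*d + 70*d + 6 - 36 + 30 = 56*d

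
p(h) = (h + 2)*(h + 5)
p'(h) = 2*h + 7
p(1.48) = 22.55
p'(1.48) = 9.96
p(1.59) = 23.66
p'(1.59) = 10.18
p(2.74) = 36.69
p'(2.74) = 12.48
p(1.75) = 25.31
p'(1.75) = 10.50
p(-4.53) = -1.19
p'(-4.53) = -2.06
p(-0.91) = 4.46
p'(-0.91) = 5.18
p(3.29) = 43.85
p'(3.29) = 13.58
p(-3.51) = -2.25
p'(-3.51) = -0.02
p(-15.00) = 130.00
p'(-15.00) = -23.00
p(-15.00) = 130.00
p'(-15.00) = -23.00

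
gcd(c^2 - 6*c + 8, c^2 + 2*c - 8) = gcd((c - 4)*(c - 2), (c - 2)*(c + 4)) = c - 2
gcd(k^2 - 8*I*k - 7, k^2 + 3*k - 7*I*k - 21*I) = k - 7*I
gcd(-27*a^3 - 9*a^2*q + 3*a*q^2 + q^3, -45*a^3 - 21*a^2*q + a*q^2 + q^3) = 9*a^2 + 6*a*q + q^2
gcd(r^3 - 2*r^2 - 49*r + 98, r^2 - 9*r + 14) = r^2 - 9*r + 14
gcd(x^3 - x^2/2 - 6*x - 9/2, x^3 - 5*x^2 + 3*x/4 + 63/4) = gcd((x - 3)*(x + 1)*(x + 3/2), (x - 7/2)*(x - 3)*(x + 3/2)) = x^2 - 3*x/2 - 9/2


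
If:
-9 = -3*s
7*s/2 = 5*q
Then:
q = 21/10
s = 3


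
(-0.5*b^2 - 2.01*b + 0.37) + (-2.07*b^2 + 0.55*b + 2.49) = -2.57*b^2 - 1.46*b + 2.86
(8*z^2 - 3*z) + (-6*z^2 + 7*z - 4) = 2*z^2 + 4*z - 4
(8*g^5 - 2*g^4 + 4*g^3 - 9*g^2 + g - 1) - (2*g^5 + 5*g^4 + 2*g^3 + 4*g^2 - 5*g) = 6*g^5 - 7*g^4 + 2*g^3 - 13*g^2 + 6*g - 1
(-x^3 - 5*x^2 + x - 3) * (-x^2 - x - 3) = x^5 + 6*x^4 + 7*x^3 + 17*x^2 + 9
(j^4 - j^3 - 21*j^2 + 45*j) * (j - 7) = j^5 - 8*j^4 - 14*j^3 + 192*j^2 - 315*j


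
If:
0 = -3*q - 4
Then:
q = -4/3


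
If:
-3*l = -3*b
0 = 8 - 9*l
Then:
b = 8/9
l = 8/9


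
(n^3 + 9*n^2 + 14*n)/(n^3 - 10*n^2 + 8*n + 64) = n*(n + 7)/(n^2 - 12*n + 32)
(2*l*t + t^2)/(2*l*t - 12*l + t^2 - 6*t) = t/(t - 6)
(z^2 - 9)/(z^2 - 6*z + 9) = (z + 3)/(z - 3)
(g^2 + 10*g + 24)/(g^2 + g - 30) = (g + 4)/(g - 5)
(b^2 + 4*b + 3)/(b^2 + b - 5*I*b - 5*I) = (b + 3)/(b - 5*I)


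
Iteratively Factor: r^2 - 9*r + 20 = (r - 4)*(r - 5)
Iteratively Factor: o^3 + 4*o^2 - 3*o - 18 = (o + 3)*(o^2 + o - 6) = (o + 3)^2*(o - 2)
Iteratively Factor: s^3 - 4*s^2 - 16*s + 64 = (s - 4)*(s^2 - 16) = (s - 4)*(s + 4)*(s - 4)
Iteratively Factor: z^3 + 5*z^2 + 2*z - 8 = (z + 2)*(z^2 + 3*z - 4) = (z - 1)*(z + 2)*(z + 4)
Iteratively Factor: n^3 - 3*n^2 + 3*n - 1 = (n - 1)*(n^2 - 2*n + 1) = (n - 1)^2*(n - 1)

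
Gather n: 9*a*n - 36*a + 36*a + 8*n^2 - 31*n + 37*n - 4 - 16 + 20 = 8*n^2 + n*(9*a + 6)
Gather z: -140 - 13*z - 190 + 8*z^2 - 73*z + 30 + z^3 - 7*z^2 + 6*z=z^3 + z^2 - 80*z - 300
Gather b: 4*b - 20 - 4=4*b - 24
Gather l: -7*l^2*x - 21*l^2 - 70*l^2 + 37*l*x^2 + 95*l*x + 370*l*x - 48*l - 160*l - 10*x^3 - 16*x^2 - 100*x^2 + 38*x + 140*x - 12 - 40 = l^2*(-7*x - 91) + l*(37*x^2 + 465*x - 208) - 10*x^3 - 116*x^2 + 178*x - 52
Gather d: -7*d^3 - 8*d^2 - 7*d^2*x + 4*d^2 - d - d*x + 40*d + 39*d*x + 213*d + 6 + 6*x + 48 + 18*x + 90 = -7*d^3 + d^2*(-7*x - 4) + d*(38*x + 252) + 24*x + 144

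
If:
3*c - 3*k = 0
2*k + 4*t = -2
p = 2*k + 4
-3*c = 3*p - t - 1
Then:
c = -23/19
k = -23/19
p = 30/19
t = 2/19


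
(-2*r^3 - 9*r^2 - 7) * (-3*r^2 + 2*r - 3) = 6*r^5 + 23*r^4 - 12*r^3 + 48*r^2 - 14*r + 21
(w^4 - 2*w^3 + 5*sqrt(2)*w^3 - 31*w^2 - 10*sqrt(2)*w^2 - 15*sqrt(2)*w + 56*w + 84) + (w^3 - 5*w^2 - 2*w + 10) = w^4 - w^3 + 5*sqrt(2)*w^3 - 36*w^2 - 10*sqrt(2)*w^2 - 15*sqrt(2)*w + 54*w + 94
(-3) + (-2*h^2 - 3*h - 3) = -2*h^2 - 3*h - 6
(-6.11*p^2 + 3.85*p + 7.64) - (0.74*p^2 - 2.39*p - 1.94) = -6.85*p^2 + 6.24*p + 9.58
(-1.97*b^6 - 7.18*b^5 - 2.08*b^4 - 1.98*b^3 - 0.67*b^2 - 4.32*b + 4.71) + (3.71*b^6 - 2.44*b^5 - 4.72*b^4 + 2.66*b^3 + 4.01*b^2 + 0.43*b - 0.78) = 1.74*b^6 - 9.62*b^5 - 6.8*b^4 + 0.68*b^3 + 3.34*b^2 - 3.89*b + 3.93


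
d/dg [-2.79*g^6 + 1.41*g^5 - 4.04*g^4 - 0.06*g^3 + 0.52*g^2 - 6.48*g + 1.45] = -16.74*g^5 + 7.05*g^4 - 16.16*g^3 - 0.18*g^2 + 1.04*g - 6.48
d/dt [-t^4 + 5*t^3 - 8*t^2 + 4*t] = -4*t^3 + 15*t^2 - 16*t + 4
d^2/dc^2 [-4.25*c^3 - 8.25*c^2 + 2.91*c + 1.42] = -25.5*c - 16.5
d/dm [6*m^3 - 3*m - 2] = 18*m^2 - 3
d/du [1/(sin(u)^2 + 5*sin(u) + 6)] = -(2*sin(u) + 5)*cos(u)/(sin(u)^2 + 5*sin(u) + 6)^2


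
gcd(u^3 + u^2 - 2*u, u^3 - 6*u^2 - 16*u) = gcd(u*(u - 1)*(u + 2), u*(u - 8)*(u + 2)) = u^2 + 2*u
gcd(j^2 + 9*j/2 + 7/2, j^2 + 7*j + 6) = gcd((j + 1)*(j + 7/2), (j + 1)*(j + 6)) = j + 1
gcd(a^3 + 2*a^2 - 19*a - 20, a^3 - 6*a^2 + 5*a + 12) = a^2 - 3*a - 4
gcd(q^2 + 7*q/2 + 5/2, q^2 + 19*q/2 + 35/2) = q + 5/2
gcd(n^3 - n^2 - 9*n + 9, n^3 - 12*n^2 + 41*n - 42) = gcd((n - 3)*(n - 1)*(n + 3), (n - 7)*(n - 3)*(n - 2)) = n - 3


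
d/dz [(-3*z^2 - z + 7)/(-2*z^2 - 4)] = (-z^2 + 26*z + 2)/(2*(z^4 + 4*z^2 + 4))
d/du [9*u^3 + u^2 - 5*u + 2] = 27*u^2 + 2*u - 5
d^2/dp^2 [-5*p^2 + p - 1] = -10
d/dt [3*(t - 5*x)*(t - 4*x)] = 6*t - 27*x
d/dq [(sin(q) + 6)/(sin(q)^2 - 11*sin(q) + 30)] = (-12*sin(q) + cos(q)^2 + 95)*cos(q)/(sin(q)^2 - 11*sin(q) + 30)^2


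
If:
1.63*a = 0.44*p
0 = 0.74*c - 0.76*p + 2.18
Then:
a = 0.269938650306748*p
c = 1.02702702702703*p - 2.94594594594595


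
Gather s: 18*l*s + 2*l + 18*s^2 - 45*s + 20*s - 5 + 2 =2*l + 18*s^2 + s*(18*l - 25) - 3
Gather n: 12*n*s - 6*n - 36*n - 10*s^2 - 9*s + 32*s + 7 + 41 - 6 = n*(12*s - 42) - 10*s^2 + 23*s + 42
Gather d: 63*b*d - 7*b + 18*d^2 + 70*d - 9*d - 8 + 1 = -7*b + 18*d^2 + d*(63*b + 61) - 7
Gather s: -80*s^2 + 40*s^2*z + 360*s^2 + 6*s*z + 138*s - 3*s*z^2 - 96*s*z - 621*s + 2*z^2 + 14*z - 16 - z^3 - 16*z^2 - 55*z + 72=s^2*(40*z + 280) + s*(-3*z^2 - 90*z - 483) - z^3 - 14*z^2 - 41*z + 56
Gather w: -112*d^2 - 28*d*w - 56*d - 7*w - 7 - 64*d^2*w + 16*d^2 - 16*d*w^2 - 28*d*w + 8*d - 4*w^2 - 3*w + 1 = -96*d^2 - 48*d + w^2*(-16*d - 4) + w*(-64*d^2 - 56*d - 10) - 6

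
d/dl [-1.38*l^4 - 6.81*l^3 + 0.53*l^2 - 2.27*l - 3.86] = -5.52*l^3 - 20.43*l^2 + 1.06*l - 2.27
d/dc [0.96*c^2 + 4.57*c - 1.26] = 1.92*c + 4.57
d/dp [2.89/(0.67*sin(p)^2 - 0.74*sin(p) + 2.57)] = (2.1386 - 3.8726*sin(p))*cos(p)/(0.67*sin(p)^2 - 0.74*sin(p) + 2.57)^2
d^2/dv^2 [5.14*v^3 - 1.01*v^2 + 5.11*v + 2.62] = 30.84*v - 2.02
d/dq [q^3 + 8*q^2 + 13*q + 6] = 3*q^2 + 16*q + 13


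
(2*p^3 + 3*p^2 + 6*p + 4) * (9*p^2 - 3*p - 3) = 18*p^5 + 21*p^4 + 39*p^3 + 9*p^2 - 30*p - 12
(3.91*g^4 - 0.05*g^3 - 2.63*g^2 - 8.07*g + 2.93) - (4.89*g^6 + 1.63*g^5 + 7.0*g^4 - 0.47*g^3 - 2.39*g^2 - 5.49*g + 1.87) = -4.89*g^6 - 1.63*g^5 - 3.09*g^4 + 0.42*g^3 - 0.24*g^2 - 2.58*g + 1.06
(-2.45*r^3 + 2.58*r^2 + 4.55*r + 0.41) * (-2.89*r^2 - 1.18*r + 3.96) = 7.0805*r^5 - 4.5652*r^4 - 25.8959*r^3 + 3.6629*r^2 + 17.5342*r + 1.6236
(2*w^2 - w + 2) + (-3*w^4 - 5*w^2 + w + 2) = -3*w^4 - 3*w^2 + 4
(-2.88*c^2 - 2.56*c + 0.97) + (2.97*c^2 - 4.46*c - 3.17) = 0.0900000000000003*c^2 - 7.02*c - 2.2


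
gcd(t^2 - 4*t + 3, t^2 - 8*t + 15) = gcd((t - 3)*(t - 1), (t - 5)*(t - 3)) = t - 3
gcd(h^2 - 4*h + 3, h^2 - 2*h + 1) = h - 1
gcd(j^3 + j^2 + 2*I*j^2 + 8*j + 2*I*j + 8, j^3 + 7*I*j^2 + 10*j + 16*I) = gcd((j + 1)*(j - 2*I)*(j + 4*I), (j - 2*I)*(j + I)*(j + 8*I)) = j - 2*I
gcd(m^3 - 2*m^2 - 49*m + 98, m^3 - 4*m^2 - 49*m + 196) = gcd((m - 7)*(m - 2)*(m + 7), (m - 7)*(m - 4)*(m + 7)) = m^2 - 49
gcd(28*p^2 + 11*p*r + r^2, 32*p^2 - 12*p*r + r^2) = 1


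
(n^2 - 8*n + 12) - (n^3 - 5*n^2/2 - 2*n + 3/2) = -n^3 + 7*n^2/2 - 6*n + 21/2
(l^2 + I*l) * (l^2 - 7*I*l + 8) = l^4 - 6*I*l^3 + 15*l^2 + 8*I*l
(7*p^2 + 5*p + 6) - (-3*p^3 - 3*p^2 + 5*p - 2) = 3*p^3 + 10*p^2 + 8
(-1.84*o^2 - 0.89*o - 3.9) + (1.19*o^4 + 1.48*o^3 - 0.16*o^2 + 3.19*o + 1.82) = 1.19*o^4 + 1.48*o^3 - 2.0*o^2 + 2.3*o - 2.08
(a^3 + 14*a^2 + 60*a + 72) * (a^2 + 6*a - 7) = a^5 + 20*a^4 + 137*a^3 + 334*a^2 + 12*a - 504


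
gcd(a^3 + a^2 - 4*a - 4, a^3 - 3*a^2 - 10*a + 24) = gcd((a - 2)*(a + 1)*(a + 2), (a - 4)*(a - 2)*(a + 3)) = a - 2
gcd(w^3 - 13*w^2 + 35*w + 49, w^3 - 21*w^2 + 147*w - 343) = w^2 - 14*w + 49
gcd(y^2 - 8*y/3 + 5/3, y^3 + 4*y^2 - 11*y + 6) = y - 1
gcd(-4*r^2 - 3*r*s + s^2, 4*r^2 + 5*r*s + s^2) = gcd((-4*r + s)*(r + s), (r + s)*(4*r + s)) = r + s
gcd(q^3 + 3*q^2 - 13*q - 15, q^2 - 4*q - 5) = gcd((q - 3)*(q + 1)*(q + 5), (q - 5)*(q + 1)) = q + 1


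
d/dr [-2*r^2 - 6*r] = -4*r - 6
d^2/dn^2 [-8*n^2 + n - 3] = -16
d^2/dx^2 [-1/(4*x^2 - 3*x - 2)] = 2*(-16*x^2 + 12*x + (8*x - 3)^2 + 8)/(-4*x^2 + 3*x + 2)^3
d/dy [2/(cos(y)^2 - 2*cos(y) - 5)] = 4*(cos(y) - 1)*sin(y)/(sin(y)^2 + 2*cos(y) + 4)^2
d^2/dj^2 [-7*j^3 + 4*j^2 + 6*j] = 8 - 42*j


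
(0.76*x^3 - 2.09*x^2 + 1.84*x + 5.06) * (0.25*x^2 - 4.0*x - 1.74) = 0.19*x^5 - 3.5625*x^4 + 7.4976*x^3 - 2.4584*x^2 - 23.4416*x - 8.8044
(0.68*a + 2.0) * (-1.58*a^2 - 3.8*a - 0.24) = -1.0744*a^3 - 5.744*a^2 - 7.7632*a - 0.48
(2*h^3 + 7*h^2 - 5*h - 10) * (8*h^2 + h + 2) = 16*h^5 + 58*h^4 - 29*h^3 - 71*h^2 - 20*h - 20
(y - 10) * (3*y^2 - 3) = 3*y^3 - 30*y^2 - 3*y + 30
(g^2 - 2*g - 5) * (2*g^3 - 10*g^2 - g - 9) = 2*g^5 - 14*g^4 + 9*g^3 + 43*g^2 + 23*g + 45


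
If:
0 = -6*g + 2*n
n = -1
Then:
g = -1/3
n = -1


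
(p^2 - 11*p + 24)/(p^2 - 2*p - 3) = (p - 8)/(p + 1)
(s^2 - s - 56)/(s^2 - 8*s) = (s + 7)/s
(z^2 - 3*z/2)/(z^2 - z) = (z - 3/2)/(z - 1)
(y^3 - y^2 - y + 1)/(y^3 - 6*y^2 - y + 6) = (y - 1)/(y - 6)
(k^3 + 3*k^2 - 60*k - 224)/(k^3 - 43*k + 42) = (k^2 - 4*k - 32)/(k^2 - 7*k + 6)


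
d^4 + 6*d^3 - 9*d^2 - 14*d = d*(d - 2)*(d + 1)*(d + 7)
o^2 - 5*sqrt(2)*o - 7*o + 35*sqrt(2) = (o - 7)*(o - 5*sqrt(2))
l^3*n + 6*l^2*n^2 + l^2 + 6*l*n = l*(l + 6*n)*(l*n + 1)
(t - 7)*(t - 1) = t^2 - 8*t + 7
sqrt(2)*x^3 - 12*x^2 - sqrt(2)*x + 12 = (x - 1)*(x - 6*sqrt(2))*(sqrt(2)*x + sqrt(2))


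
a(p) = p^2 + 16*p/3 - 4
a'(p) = 2*p + 16/3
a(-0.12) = -4.63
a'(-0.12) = 5.09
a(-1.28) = -9.19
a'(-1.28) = 2.77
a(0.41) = -1.65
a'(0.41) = 6.15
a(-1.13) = -8.75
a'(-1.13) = 3.07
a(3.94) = 32.54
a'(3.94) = 13.21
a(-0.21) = -5.08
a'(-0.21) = 4.91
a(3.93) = 32.40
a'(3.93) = 13.19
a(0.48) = -1.21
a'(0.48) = 6.29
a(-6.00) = 0.00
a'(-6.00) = -6.67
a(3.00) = 21.00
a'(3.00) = 11.33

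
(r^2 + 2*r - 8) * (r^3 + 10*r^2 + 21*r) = r^5 + 12*r^4 + 33*r^3 - 38*r^2 - 168*r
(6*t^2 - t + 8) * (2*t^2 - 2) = 12*t^4 - 2*t^3 + 4*t^2 + 2*t - 16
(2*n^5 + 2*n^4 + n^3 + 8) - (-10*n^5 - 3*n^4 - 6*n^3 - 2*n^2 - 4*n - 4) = 12*n^5 + 5*n^4 + 7*n^3 + 2*n^2 + 4*n + 12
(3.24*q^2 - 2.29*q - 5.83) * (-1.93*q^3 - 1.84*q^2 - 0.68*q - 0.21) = -6.2532*q^5 - 1.5419*q^4 + 13.2623*q^3 + 11.604*q^2 + 4.4453*q + 1.2243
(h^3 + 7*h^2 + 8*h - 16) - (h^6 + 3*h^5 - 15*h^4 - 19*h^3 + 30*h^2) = -h^6 - 3*h^5 + 15*h^4 + 20*h^3 - 23*h^2 + 8*h - 16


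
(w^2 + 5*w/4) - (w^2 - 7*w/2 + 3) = 19*w/4 - 3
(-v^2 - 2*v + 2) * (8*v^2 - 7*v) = -8*v^4 - 9*v^3 + 30*v^2 - 14*v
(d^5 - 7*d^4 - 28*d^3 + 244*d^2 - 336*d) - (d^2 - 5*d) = d^5 - 7*d^4 - 28*d^3 + 243*d^2 - 331*d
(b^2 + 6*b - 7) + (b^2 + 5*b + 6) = 2*b^2 + 11*b - 1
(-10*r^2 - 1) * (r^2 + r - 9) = -10*r^4 - 10*r^3 + 89*r^2 - r + 9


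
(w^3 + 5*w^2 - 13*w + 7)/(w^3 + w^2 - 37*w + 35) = (w - 1)/(w - 5)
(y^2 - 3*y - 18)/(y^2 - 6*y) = (y + 3)/y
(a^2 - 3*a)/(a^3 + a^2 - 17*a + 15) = a/(a^2 + 4*a - 5)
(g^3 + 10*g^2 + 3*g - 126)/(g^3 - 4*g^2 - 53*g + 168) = (g + 6)/(g - 8)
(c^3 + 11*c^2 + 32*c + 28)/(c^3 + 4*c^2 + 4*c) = (c + 7)/c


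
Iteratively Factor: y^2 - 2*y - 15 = (y + 3)*(y - 5)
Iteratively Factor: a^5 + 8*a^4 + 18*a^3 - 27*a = (a)*(a^4 + 8*a^3 + 18*a^2 - 27) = a*(a + 3)*(a^3 + 5*a^2 + 3*a - 9) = a*(a - 1)*(a + 3)*(a^2 + 6*a + 9) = a*(a - 1)*(a + 3)^2*(a + 3)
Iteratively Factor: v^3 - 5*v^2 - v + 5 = (v - 5)*(v^2 - 1) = (v - 5)*(v - 1)*(v + 1)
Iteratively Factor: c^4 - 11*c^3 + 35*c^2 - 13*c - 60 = (c - 5)*(c^3 - 6*c^2 + 5*c + 12) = (c - 5)*(c - 4)*(c^2 - 2*c - 3) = (c - 5)*(c - 4)*(c - 3)*(c + 1)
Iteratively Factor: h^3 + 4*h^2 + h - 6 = (h + 2)*(h^2 + 2*h - 3) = (h - 1)*(h + 2)*(h + 3)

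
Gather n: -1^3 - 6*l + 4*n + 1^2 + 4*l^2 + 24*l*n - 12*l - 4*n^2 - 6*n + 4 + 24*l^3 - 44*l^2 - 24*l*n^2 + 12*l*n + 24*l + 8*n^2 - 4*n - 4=24*l^3 - 40*l^2 + 6*l + n^2*(4 - 24*l) + n*(36*l - 6)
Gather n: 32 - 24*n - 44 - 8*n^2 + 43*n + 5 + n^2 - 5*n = -7*n^2 + 14*n - 7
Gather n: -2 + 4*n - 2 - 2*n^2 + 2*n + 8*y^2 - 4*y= -2*n^2 + 6*n + 8*y^2 - 4*y - 4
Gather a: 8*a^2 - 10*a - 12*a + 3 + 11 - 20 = 8*a^2 - 22*a - 6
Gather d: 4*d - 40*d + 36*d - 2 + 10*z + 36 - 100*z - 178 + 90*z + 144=0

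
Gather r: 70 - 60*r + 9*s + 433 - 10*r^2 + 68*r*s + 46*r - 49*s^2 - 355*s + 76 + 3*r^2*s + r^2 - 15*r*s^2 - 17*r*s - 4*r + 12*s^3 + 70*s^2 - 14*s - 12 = r^2*(3*s - 9) + r*(-15*s^2 + 51*s - 18) + 12*s^3 + 21*s^2 - 360*s + 567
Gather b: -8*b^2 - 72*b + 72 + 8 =-8*b^2 - 72*b + 80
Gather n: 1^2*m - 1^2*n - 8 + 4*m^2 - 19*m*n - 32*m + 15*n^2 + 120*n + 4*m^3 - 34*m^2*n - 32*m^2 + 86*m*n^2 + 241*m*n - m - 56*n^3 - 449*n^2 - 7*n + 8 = 4*m^3 - 28*m^2 - 32*m - 56*n^3 + n^2*(86*m - 434) + n*(-34*m^2 + 222*m + 112)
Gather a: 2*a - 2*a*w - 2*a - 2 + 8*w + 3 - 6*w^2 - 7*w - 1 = -2*a*w - 6*w^2 + w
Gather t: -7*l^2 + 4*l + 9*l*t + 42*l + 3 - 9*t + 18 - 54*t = -7*l^2 + 46*l + t*(9*l - 63) + 21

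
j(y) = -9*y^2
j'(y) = -18*y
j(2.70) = -65.61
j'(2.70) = -48.60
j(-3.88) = -135.49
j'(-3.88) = 69.84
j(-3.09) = -85.93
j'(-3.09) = 55.62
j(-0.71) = -4.54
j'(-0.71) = 12.78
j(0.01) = -0.00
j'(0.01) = -0.18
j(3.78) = -128.60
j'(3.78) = -68.04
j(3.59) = -115.99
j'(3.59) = -64.62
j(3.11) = -87.05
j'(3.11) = -55.98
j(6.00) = -324.00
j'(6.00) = -108.00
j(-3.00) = -81.00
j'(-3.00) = 54.00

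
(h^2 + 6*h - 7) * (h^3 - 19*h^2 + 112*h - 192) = h^5 - 13*h^4 - 9*h^3 + 613*h^2 - 1936*h + 1344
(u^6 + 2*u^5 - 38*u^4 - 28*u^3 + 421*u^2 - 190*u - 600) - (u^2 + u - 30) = u^6 + 2*u^5 - 38*u^4 - 28*u^3 + 420*u^2 - 191*u - 570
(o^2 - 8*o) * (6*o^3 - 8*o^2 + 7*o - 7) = 6*o^5 - 56*o^4 + 71*o^3 - 63*o^2 + 56*o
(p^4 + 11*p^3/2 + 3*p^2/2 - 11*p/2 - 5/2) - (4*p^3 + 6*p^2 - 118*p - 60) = p^4 + 3*p^3/2 - 9*p^2/2 + 225*p/2 + 115/2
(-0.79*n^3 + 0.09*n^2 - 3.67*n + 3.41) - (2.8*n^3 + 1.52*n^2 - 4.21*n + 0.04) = -3.59*n^3 - 1.43*n^2 + 0.54*n + 3.37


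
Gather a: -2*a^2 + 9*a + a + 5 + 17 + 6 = -2*a^2 + 10*a + 28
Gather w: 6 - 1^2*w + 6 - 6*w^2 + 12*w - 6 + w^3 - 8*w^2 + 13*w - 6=w^3 - 14*w^2 + 24*w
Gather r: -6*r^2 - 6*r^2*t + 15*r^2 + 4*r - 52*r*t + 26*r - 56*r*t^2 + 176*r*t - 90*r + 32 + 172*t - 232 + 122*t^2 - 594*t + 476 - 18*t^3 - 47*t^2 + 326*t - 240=r^2*(9 - 6*t) + r*(-56*t^2 + 124*t - 60) - 18*t^3 + 75*t^2 - 96*t + 36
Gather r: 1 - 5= -4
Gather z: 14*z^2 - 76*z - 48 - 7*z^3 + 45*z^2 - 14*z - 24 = -7*z^3 + 59*z^2 - 90*z - 72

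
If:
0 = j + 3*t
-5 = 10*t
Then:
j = 3/2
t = -1/2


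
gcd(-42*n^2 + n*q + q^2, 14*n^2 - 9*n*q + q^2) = 1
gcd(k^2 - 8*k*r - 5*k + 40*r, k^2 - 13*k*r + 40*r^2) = -k + 8*r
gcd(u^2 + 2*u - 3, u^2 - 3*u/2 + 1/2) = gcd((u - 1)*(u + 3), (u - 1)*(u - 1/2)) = u - 1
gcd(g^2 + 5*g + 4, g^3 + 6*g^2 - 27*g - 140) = g + 4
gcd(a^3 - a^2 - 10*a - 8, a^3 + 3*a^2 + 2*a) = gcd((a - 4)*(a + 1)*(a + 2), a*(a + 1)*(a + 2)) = a^2 + 3*a + 2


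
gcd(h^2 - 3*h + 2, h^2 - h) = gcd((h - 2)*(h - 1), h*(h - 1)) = h - 1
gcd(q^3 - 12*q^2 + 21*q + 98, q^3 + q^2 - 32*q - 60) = q + 2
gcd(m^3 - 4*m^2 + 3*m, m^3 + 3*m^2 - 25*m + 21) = m^2 - 4*m + 3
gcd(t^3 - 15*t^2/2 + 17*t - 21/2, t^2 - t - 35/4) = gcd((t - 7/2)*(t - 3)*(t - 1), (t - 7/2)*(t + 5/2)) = t - 7/2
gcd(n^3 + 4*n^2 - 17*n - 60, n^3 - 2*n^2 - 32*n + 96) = n - 4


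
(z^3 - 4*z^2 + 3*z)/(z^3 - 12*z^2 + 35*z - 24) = z/(z - 8)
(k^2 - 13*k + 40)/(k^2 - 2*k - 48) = (k - 5)/(k + 6)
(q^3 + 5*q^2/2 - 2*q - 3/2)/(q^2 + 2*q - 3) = q + 1/2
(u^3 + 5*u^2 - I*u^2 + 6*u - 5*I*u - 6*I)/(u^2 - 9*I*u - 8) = (u^2 + 5*u + 6)/(u - 8*I)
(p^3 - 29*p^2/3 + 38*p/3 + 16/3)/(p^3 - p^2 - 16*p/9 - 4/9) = 3*(p - 8)/(3*p + 2)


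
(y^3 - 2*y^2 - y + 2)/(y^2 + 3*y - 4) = (y^2 - y - 2)/(y + 4)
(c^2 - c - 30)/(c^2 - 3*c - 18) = (c + 5)/(c + 3)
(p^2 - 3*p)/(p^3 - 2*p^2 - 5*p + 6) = p/(p^2 + p - 2)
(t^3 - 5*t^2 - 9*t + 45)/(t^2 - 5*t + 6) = (t^2 - 2*t - 15)/(t - 2)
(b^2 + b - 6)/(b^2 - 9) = (b - 2)/(b - 3)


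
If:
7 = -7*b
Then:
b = -1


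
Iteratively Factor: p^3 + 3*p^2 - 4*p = (p + 4)*(p^2 - p) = p*(p + 4)*(p - 1)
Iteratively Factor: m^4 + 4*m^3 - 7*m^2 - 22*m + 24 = (m - 1)*(m^3 + 5*m^2 - 2*m - 24) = (m - 1)*(m + 4)*(m^2 + m - 6) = (m - 2)*(m - 1)*(m + 4)*(m + 3)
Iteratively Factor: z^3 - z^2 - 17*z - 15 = (z - 5)*(z^2 + 4*z + 3) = (z - 5)*(z + 3)*(z + 1)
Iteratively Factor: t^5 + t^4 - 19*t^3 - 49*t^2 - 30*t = (t)*(t^4 + t^3 - 19*t^2 - 49*t - 30) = t*(t + 2)*(t^3 - t^2 - 17*t - 15) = t*(t + 1)*(t + 2)*(t^2 - 2*t - 15) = t*(t - 5)*(t + 1)*(t + 2)*(t + 3)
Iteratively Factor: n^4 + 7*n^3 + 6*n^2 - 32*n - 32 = (n + 4)*(n^3 + 3*n^2 - 6*n - 8) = (n + 4)^2*(n^2 - n - 2) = (n + 1)*(n + 4)^2*(n - 2)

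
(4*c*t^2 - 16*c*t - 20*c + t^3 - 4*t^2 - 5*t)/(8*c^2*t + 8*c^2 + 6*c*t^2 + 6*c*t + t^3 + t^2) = (t - 5)/(2*c + t)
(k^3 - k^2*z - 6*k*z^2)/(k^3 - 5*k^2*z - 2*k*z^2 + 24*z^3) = k/(k - 4*z)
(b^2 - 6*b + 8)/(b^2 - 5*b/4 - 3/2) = 4*(b - 4)/(4*b + 3)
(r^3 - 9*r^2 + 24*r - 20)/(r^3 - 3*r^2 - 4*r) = (-r^3 + 9*r^2 - 24*r + 20)/(r*(-r^2 + 3*r + 4))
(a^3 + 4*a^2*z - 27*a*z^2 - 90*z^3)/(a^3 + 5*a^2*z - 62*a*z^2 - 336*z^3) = (-a^2 + 2*a*z + 15*z^2)/(-a^2 + a*z + 56*z^2)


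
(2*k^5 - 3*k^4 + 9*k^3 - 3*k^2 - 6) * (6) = 12*k^5 - 18*k^4 + 54*k^3 - 18*k^2 - 36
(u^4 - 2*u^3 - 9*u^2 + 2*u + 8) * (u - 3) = u^5 - 5*u^4 - 3*u^3 + 29*u^2 + 2*u - 24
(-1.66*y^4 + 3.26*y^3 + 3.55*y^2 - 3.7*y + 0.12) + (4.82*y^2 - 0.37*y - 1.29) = -1.66*y^4 + 3.26*y^3 + 8.37*y^2 - 4.07*y - 1.17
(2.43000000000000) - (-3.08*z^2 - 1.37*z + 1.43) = 3.08*z^2 + 1.37*z + 1.0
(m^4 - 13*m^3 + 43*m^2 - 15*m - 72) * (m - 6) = m^5 - 19*m^4 + 121*m^3 - 273*m^2 + 18*m + 432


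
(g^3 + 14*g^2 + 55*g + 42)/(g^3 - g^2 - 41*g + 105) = (g^2 + 7*g + 6)/(g^2 - 8*g + 15)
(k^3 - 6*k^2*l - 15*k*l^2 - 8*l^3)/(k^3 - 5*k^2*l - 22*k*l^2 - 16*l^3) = (k + l)/(k + 2*l)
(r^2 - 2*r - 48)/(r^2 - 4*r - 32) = (r + 6)/(r + 4)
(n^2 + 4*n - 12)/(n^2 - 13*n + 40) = (n^2 + 4*n - 12)/(n^2 - 13*n + 40)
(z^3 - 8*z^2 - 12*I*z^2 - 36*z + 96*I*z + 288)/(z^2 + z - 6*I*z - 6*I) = (z^2 + z*(-8 - 6*I) + 48*I)/(z + 1)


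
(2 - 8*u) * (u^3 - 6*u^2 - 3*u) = -8*u^4 + 50*u^3 + 12*u^2 - 6*u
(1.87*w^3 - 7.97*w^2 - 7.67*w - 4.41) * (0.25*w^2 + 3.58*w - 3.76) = 0.4675*w^5 + 4.7021*w^4 - 37.4813*w^3 + 1.4061*w^2 + 13.0514*w + 16.5816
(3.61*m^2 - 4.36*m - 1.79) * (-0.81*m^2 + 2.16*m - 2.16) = -2.9241*m^4 + 11.3292*m^3 - 15.7653*m^2 + 5.5512*m + 3.8664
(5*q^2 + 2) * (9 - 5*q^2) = -25*q^4 + 35*q^2 + 18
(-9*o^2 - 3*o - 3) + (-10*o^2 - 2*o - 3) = -19*o^2 - 5*o - 6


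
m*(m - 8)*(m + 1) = m^3 - 7*m^2 - 8*m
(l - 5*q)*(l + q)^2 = l^3 - 3*l^2*q - 9*l*q^2 - 5*q^3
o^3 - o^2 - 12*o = o*(o - 4)*(o + 3)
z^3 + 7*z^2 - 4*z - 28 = (z - 2)*(z + 2)*(z + 7)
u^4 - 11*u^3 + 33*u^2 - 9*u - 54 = (u - 6)*(u - 3)^2*(u + 1)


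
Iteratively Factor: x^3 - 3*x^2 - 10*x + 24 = (x - 2)*(x^2 - x - 12) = (x - 2)*(x + 3)*(x - 4)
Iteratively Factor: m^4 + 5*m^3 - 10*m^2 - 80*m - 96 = (m + 4)*(m^3 + m^2 - 14*m - 24) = (m - 4)*(m + 4)*(m^2 + 5*m + 6) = (m - 4)*(m + 2)*(m + 4)*(m + 3)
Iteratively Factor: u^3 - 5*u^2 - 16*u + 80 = (u - 4)*(u^2 - u - 20) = (u - 5)*(u - 4)*(u + 4)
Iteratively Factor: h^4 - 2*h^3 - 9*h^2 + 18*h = (h - 3)*(h^3 + h^2 - 6*h) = (h - 3)*(h + 3)*(h^2 - 2*h) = (h - 3)*(h - 2)*(h + 3)*(h)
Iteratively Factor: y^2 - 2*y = (y)*(y - 2)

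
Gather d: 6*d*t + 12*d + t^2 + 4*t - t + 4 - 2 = d*(6*t + 12) + t^2 + 3*t + 2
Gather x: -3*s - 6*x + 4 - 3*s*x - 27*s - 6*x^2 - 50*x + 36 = -30*s - 6*x^2 + x*(-3*s - 56) + 40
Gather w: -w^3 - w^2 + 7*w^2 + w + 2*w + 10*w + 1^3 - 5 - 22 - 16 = -w^3 + 6*w^2 + 13*w - 42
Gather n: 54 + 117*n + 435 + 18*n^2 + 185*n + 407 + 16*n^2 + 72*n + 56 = 34*n^2 + 374*n + 952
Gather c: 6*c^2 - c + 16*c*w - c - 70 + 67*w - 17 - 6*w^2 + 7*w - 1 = 6*c^2 + c*(16*w - 2) - 6*w^2 + 74*w - 88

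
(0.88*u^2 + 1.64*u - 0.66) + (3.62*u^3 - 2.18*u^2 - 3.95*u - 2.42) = 3.62*u^3 - 1.3*u^2 - 2.31*u - 3.08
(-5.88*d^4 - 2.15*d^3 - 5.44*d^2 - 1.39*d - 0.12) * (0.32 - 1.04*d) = 6.1152*d^5 + 0.3544*d^4 + 4.9696*d^3 - 0.2952*d^2 - 0.32*d - 0.0384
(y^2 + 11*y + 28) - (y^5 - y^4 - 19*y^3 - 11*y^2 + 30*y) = -y^5 + y^4 + 19*y^3 + 12*y^2 - 19*y + 28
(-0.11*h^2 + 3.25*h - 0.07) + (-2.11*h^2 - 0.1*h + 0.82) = -2.22*h^2 + 3.15*h + 0.75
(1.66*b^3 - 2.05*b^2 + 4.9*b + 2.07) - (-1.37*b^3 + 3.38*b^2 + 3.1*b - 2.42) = 3.03*b^3 - 5.43*b^2 + 1.8*b + 4.49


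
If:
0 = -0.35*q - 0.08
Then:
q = -0.23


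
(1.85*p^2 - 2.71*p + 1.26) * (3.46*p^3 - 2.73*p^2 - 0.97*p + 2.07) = 6.401*p^5 - 14.4271*p^4 + 9.9634*p^3 + 3.0184*p^2 - 6.8319*p + 2.6082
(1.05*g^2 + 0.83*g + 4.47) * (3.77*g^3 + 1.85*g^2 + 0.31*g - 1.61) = 3.9585*g^5 + 5.0716*g^4 + 18.7129*g^3 + 6.8363*g^2 + 0.0493999999999999*g - 7.1967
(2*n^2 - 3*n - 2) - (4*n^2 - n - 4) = -2*n^2 - 2*n + 2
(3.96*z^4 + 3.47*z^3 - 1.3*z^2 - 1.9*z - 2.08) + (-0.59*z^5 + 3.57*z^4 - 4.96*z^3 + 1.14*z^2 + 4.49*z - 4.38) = -0.59*z^5 + 7.53*z^4 - 1.49*z^3 - 0.16*z^2 + 2.59*z - 6.46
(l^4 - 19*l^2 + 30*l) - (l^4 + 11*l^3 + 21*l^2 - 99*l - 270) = -11*l^3 - 40*l^2 + 129*l + 270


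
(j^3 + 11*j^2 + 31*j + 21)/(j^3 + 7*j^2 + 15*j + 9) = (j + 7)/(j + 3)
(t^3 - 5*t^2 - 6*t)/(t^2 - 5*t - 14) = t*(-t^2 + 5*t + 6)/(-t^2 + 5*t + 14)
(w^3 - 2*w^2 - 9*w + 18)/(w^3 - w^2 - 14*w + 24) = (w + 3)/(w + 4)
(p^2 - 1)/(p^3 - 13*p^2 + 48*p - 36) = (p + 1)/(p^2 - 12*p + 36)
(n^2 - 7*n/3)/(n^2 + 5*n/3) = (3*n - 7)/(3*n + 5)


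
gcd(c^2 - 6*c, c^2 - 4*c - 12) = c - 6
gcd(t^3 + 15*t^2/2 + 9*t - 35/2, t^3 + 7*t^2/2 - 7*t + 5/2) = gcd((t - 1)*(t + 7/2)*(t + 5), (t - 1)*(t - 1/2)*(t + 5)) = t^2 + 4*t - 5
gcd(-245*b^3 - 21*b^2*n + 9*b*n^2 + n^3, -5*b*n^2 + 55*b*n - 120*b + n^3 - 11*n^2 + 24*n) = 5*b - n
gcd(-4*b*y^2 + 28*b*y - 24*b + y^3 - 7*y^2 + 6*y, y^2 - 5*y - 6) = y - 6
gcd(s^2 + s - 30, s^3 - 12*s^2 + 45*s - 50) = s - 5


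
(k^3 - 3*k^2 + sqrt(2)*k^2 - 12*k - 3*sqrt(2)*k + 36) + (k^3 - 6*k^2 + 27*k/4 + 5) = 2*k^3 - 9*k^2 + sqrt(2)*k^2 - 21*k/4 - 3*sqrt(2)*k + 41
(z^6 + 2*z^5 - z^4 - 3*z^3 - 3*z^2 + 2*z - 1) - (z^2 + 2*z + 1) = z^6 + 2*z^5 - z^4 - 3*z^3 - 4*z^2 - 2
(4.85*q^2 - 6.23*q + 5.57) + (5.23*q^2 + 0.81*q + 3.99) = 10.08*q^2 - 5.42*q + 9.56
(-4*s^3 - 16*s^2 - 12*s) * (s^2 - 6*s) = -4*s^5 + 8*s^4 + 84*s^3 + 72*s^2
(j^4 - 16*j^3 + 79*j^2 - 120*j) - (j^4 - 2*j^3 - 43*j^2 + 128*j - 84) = -14*j^3 + 122*j^2 - 248*j + 84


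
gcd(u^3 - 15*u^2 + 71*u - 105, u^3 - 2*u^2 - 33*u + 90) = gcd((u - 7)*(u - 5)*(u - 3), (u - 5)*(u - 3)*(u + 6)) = u^2 - 8*u + 15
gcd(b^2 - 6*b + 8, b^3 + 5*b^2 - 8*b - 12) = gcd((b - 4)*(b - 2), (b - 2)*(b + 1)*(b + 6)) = b - 2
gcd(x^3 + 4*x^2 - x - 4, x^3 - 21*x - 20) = x^2 + 5*x + 4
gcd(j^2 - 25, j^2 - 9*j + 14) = 1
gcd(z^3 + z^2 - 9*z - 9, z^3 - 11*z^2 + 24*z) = z - 3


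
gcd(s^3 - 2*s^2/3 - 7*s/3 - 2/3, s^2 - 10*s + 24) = 1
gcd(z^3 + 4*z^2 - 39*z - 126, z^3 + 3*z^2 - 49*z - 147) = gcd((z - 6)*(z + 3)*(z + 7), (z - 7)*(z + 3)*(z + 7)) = z^2 + 10*z + 21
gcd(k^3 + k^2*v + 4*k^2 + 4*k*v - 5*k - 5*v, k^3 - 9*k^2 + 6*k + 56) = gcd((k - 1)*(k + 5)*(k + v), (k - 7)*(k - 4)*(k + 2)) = 1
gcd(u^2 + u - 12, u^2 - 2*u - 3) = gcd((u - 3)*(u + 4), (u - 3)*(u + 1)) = u - 3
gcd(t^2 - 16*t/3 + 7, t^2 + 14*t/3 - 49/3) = t - 7/3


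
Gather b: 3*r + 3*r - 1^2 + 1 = 6*r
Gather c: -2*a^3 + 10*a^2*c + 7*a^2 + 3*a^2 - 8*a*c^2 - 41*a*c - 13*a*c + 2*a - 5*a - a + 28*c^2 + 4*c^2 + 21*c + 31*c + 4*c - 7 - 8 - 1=-2*a^3 + 10*a^2 - 4*a + c^2*(32 - 8*a) + c*(10*a^2 - 54*a + 56) - 16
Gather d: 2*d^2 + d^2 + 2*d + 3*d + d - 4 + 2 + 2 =3*d^2 + 6*d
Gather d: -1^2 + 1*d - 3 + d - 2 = 2*d - 6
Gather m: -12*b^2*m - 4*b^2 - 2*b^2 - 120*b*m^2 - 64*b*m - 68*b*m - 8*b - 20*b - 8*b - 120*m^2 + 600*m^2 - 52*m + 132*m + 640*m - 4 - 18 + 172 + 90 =-6*b^2 - 36*b + m^2*(480 - 120*b) + m*(-12*b^2 - 132*b + 720) + 240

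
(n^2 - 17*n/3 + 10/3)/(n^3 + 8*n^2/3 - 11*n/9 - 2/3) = 3*(n - 5)/(3*n^2 + 10*n + 3)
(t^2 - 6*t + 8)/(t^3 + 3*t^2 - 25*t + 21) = (t^2 - 6*t + 8)/(t^3 + 3*t^2 - 25*t + 21)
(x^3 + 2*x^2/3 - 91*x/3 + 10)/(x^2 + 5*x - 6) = (3*x^2 - 16*x + 5)/(3*(x - 1))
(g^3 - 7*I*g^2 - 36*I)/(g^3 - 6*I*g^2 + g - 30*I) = (g - 6*I)/(g - 5*I)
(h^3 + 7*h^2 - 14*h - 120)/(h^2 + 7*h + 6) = (h^2 + h - 20)/(h + 1)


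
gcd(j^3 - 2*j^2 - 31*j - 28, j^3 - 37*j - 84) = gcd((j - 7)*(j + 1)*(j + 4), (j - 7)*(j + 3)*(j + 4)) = j^2 - 3*j - 28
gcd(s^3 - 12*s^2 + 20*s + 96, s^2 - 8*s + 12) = s - 6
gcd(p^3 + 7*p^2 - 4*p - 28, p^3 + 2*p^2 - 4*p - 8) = p^2 - 4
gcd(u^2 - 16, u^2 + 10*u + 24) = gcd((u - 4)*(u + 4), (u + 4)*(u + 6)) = u + 4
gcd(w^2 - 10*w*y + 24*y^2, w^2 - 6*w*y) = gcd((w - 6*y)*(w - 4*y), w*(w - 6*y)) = -w + 6*y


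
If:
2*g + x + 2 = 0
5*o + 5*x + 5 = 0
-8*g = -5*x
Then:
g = -5/9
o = -1/9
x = -8/9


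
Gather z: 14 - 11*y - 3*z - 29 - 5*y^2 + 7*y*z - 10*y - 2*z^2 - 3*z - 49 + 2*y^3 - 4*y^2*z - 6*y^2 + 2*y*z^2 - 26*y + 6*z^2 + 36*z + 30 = 2*y^3 - 11*y^2 - 47*y + z^2*(2*y + 4) + z*(-4*y^2 + 7*y + 30) - 34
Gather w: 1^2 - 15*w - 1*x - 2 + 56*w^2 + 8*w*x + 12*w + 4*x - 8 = 56*w^2 + w*(8*x - 3) + 3*x - 9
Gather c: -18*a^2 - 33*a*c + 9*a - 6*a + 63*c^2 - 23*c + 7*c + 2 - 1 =-18*a^2 + 3*a + 63*c^2 + c*(-33*a - 16) + 1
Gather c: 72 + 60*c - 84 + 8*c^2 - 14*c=8*c^2 + 46*c - 12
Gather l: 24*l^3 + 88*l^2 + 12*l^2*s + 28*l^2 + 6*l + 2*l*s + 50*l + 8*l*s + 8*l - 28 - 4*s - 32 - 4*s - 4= 24*l^3 + l^2*(12*s + 116) + l*(10*s + 64) - 8*s - 64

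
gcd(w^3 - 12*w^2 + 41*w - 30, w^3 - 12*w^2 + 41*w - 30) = w^3 - 12*w^2 + 41*w - 30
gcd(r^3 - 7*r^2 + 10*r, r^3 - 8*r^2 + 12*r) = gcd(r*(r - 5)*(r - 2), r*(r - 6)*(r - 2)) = r^2 - 2*r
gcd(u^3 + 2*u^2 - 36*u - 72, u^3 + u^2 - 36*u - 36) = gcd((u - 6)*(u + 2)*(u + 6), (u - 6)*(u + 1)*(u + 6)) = u^2 - 36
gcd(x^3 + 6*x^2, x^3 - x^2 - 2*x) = x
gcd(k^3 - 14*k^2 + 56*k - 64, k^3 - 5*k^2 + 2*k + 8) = k^2 - 6*k + 8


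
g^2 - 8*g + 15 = (g - 5)*(g - 3)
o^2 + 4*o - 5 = (o - 1)*(o + 5)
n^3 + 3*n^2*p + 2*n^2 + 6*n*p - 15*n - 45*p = (n - 3)*(n + 5)*(n + 3*p)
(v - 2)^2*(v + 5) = v^3 + v^2 - 16*v + 20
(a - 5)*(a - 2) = a^2 - 7*a + 10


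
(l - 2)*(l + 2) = l^2 - 4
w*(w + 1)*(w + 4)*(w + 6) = w^4 + 11*w^3 + 34*w^2 + 24*w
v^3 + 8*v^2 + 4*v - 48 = (v - 2)*(v + 4)*(v + 6)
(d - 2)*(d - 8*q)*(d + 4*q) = d^3 - 4*d^2*q - 2*d^2 - 32*d*q^2 + 8*d*q + 64*q^2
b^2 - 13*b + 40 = (b - 8)*(b - 5)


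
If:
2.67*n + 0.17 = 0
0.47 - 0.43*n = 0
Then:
No Solution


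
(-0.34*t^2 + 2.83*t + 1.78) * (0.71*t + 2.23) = -0.2414*t^3 + 1.2511*t^2 + 7.5747*t + 3.9694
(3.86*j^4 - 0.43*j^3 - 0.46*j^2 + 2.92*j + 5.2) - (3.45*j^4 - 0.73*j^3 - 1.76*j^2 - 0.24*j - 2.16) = 0.41*j^4 + 0.3*j^3 + 1.3*j^2 + 3.16*j + 7.36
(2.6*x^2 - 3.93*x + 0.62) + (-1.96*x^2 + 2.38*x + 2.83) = 0.64*x^2 - 1.55*x + 3.45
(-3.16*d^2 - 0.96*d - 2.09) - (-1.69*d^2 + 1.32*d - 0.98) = -1.47*d^2 - 2.28*d - 1.11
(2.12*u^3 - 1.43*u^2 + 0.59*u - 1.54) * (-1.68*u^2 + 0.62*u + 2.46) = -3.5616*u^5 + 3.7168*u^4 + 3.3374*u^3 - 0.5648*u^2 + 0.4966*u - 3.7884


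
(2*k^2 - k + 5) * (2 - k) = -2*k^3 + 5*k^2 - 7*k + 10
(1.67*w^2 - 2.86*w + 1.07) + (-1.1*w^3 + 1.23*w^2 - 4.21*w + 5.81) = -1.1*w^3 + 2.9*w^2 - 7.07*w + 6.88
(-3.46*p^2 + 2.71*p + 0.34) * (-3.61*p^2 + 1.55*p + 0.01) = 12.4906*p^4 - 15.1461*p^3 + 2.9385*p^2 + 0.5541*p + 0.0034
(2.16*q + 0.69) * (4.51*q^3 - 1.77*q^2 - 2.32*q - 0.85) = 9.7416*q^4 - 0.711300000000001*q^3 - 6.2325*q^2 - 3.4368*q - 0.5865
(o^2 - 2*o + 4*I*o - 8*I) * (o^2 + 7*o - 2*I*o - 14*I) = o^4 + 5*o^3 + 2*I*o^3 - 6*o^2 + 10*I*o^2 + 40*o - 28*I*o - 112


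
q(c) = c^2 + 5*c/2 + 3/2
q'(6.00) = 14.50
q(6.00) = 52.50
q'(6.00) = 14.50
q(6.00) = 52.50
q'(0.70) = 3.90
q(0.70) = 3.74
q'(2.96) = 8.42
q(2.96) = 17.66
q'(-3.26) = -4.02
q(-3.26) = 3.98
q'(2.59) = 7.68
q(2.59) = 14.68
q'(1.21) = 4.92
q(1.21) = 5.99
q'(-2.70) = -2.90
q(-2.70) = 2.04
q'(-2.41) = -2.32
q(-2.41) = 1.28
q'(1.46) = 5.42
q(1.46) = 7.28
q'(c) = 2*c + 5/2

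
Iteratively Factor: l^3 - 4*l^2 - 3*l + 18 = (l + 2)*(l^2 - 6*l + 9) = (l - 3)*(l + 2)*(l - 3)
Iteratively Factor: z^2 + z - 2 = (z - 1)*(z + 2)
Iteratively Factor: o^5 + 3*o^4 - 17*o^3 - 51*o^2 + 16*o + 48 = (o - 4)*(o^4 + 7*o^3 + 11*o^2 - 7*o - 12) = (o - 4)*(o + 1)*(o^3 + 6*o^2 + 5*o - 12) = (o - 4)*(o - 1)*(o + 1)*(o^2 + 7*o + 12) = (o - 4)*(o - 1)*(o + 1)*(o + 4)*(o + 3)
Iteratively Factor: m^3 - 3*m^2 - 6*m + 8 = (m - 4)*(m^2 + m - 2) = (m - 4)*(m - 1)*(m + 2)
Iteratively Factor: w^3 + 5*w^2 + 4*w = (w)*(w^2 + 5*w + 4) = w*(w + 4)*(w + 1)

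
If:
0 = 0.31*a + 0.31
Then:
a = -1.00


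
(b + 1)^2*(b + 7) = b^3 + 9*b^2 + 15*b + 7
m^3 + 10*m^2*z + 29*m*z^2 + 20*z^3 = (m + z)*(m + 4*z)*(m + 5*z)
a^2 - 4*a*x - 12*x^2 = (a - 6*x)*(a + 2*x)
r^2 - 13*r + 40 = (r - 8)*(r - 5)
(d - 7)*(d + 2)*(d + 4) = d^3 - d^2 - 34*d - 56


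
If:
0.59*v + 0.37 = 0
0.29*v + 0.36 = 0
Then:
No Solution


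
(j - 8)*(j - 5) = j^2 - 13*j + 40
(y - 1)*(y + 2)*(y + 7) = y^3 + 8*y^2 + 5*y - 14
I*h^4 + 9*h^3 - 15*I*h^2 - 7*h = h*(h - 7*I)*(h - I)*(I*h + 1)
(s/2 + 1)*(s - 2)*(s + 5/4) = s^3/2 + 5*s^2/8 - 2*s - 5/2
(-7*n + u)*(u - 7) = -7*n*u + 49*n + u^2 - 7*u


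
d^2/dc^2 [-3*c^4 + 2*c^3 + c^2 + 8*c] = -36*c^2 + 12*c + 2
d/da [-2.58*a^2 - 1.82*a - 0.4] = -5.16*a - 1.82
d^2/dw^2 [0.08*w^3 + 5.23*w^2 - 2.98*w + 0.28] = 0.48*w + 10.46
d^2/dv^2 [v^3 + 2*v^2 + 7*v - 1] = 6*v + 4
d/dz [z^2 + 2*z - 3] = 2*z + 2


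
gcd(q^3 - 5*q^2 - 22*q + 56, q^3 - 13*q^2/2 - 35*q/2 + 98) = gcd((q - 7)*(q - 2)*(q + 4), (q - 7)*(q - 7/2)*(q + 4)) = q^2 - 3*q - 28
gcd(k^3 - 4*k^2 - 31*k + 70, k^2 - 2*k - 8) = 1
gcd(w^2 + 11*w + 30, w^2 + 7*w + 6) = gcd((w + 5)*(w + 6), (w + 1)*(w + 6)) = w + 6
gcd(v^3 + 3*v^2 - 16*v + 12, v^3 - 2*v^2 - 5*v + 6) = v - 1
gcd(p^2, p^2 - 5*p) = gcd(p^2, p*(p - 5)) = p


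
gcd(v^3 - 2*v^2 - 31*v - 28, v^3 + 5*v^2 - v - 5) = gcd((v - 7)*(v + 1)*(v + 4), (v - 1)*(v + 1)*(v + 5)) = v + 1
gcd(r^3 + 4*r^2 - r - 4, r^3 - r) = r^2 - 1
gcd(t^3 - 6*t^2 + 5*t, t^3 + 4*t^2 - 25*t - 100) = t - 5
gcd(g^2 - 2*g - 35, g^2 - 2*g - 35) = g^2 - 2*g - 35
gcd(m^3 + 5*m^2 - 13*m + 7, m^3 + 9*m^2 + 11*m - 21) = m^2 + 6*m - 7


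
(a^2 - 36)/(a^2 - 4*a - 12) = (a + 6)/(a + 2)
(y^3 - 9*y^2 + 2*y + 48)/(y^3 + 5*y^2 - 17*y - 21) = (y^2 - 6*y - 16)/(y^2 + 8*y + 7)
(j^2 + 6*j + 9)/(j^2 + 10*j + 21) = (j + 3)/(j + 7)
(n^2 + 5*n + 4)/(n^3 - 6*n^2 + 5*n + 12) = (n + 4)/(n^2 - 7*n + 12)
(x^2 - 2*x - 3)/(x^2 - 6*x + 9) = (x + 1)/(x - 3)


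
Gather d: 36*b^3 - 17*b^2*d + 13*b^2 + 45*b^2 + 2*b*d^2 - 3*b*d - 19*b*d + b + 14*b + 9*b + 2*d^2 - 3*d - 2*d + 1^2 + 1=36*b^3 + 58*b^2 + 24*b + d^2*(2*b + 2) + d*(-17*b^2 - 22*b - 5) + 2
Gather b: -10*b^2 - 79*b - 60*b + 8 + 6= -10*b^2 - 139*b + 14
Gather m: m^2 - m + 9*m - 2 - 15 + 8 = m^2 + 8*m - 9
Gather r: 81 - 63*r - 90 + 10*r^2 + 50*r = 10*r^2 - 13*r - 9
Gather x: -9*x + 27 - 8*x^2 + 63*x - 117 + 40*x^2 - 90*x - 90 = 32*x^2 - 36*x - 180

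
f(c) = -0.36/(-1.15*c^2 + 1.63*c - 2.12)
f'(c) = -0.36*(2.3*c - 1.63)/(-1.15*c^2 + 1.63*c - 2.12)^2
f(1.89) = 0.11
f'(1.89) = -0.10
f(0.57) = 0.23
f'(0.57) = 0.05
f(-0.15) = 0.15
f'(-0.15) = 0.12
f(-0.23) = 0.14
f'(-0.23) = 0.12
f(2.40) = 0.07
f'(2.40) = -0.06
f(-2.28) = 0.03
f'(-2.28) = 0.02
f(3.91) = 0.03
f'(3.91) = -0.01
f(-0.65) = 0.10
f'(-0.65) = 0.08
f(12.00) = 0.00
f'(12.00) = -0.00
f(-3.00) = 0.02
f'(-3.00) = 0.01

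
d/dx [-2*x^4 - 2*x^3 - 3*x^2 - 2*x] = -8*x^3 - 6*x^2 - 6*x - 2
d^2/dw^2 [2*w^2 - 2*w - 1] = 4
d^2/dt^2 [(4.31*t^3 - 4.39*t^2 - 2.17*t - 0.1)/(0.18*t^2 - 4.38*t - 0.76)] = (7.105427357601e-15*t^4 + 159.485976*t^3 + 82.460016*t^2 + 13.62864*t + 5.511424)/(0.005832*t^6 - 0.425736*t^5 + 10.285704*t^4 - 80.432568*t^3 - 43.428528*t^2 - 7.589664*t - 0.438976)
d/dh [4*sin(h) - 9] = 4*cos(h)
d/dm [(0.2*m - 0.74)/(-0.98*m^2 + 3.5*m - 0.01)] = (0.196*m^2 - 1.4504*m + 2.588)/(0.9604*m^4 - 6.86*m^3 + 12.2696*m^2 - 0.07*m + 0.0001)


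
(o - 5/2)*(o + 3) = o^2 + o/2 - 15/2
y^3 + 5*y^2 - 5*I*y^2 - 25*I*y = y*(y + 5)*(y - 5*I)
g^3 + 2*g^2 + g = g*(g + 1)^2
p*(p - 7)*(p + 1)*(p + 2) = p^4 - 4*p^3 - 19*p^2 - 14*p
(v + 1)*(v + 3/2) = v^2 + 5*v/2 + 3/2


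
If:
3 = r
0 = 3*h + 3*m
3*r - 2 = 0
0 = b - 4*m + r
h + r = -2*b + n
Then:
No Solution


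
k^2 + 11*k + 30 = (k + 5)*(k + 6)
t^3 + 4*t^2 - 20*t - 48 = (t - 4)*(t + 2)*(t + 6)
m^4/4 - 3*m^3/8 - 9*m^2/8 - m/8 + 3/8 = (m/2 + 1/2)^2*(m - 3)*(m - 1/2)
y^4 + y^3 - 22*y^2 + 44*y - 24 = (y - 2)^2*(y - 1)*(y + 6)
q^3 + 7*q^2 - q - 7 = (q - 1)*(q + 1)*(q + 7)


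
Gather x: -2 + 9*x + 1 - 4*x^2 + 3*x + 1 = -4*x^2 + 12*x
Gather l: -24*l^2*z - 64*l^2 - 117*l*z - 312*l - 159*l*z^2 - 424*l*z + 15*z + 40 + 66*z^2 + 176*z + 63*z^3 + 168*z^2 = l^2*(-24*z - 64) + l*(-159*z^2 - 541*z - 312) + 63*z^3 + 234*z^2 + 191*z + 40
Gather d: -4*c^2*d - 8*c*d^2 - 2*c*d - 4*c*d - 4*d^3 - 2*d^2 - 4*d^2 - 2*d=-4*d^3 + d^2*(-8*c - 6) + d*(-4*c^2 - 6*c - 2)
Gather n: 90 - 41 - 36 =13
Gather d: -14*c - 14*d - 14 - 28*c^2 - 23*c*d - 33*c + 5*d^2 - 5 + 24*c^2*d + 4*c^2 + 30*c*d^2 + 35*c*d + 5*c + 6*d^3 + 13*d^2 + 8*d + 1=-24*c^2 - 42*c + 6*d^3 + d^2*(30*c + 18) + d*(24*c^2 + 12*c - 6) - 18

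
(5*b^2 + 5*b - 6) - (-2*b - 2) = 5*b^2 + 7*b - 4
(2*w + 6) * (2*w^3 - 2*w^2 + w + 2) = 4*w^4 + 8*w^3 - 10*w^2 + 10*w + 12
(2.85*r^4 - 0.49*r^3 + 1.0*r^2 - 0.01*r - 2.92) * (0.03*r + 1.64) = 0.0855*r^5 + 4.6593*r^4 - 0.7736*r^3 + 1.6397*r^2 - 0.104*r - 4.7888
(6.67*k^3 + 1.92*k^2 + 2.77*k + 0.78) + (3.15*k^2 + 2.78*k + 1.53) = 6.67*k^3 + 5.07*k^2 + 5.55*k + 2.31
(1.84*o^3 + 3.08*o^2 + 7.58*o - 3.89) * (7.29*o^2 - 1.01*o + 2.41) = 13.4136*o^5 + 20.5948*o^4 + 56.5818*o^3 - 28.5911*o^2 + 22.1967*o - 9.3749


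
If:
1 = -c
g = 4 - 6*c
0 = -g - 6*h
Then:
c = -1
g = 10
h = -5/3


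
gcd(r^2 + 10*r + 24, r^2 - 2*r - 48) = r + 6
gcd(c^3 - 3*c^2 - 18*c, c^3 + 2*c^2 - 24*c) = c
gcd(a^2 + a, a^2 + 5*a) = a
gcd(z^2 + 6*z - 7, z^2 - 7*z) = 1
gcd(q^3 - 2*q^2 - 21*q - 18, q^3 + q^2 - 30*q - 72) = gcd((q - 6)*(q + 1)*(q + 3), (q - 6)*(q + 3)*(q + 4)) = q^2 - 3*q - 18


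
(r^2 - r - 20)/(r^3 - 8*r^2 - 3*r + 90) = (r + 4)/(r^2 - 3*r - 18)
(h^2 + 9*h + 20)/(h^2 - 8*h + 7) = (h^2 + 9*h + 20)/(h^2 - 8*h + 7)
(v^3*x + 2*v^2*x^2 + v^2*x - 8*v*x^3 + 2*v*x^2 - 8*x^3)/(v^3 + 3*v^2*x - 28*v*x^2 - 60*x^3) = x*(v^3 + 2*v^2*x + v^2 - 8*v*x^2 + 2*v*x - 8*x^2)/(v^3 + 3*v^2*x - 28*v*x^2 - 60*x^3)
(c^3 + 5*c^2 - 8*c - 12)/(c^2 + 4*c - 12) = c + 1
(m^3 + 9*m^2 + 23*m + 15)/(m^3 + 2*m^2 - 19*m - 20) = (m + 3)/(m - 4)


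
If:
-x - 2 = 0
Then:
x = -2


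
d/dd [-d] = -1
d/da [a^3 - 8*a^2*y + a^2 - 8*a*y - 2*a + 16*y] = 3*a^2 - 16*a*y + 2*a - 8*y - 2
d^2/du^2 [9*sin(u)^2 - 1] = 18*cos(2*u)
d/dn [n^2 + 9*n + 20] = 2*n + 9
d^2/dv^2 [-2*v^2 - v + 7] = -4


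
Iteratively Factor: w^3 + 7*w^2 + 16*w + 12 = (w + 3)*(w^2 + 4*w + 4) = (w + 2)*(w + 3)*(w + 2)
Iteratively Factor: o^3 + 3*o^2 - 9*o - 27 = (o + 3)*(o^2 - 9) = (o - 3)*(o + 3)*(o + 3)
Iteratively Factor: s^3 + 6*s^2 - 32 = (s - 2)*(s^2 + 8*s + 16) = (s - 2)*(s + 4)*(s + 4)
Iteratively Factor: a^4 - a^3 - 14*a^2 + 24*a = (a - 3)*(a^3 + 2*a^2 - 8*a) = (a - 3)*(a - 2)*(a^2 + 4*a) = a*(a - 3)*(a - 2)*(a + 4)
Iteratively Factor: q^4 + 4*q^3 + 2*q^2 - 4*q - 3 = (q + 3)*(q^3 + q^2 - q - 1) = (q + 1)*(q + 3)*(q^2 - 1) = (q + 1)^2*(q + 3)*(q - 1)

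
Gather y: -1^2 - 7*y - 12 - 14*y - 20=-21*y - 33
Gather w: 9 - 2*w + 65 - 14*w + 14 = 88 - 16*w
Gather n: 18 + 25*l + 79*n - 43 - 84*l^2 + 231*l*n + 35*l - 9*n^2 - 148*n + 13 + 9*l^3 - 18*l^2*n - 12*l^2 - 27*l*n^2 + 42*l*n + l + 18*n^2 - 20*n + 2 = 9*l^3 - 96*l^2 + 61*l + n^2*(9 - 27*l) + n*(-18*l^2 + 273*l - 89) - 10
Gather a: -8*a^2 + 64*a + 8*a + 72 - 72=-8*a^2 + 72*a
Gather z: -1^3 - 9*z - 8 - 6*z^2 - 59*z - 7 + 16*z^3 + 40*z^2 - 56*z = 16*z^3 + 34*z^2 - 124*z - 16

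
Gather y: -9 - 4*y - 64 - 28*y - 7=-32*y - 80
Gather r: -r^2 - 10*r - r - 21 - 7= -r^2 - 11*r - 28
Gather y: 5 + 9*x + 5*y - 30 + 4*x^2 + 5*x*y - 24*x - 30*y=4*x^2 - 15*x + y*(5*x - 25) - 25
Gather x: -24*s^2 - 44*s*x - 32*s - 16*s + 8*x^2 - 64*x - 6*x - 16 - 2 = -24*s^2 - 48*s + 8*x^2 + x*(-44*s - 70) - 18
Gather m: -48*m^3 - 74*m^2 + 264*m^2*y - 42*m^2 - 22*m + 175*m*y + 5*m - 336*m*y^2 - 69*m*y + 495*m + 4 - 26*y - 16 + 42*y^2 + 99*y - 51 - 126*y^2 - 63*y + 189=-48*m^3 + m^2*(264*y - 116) + m*(-336*y^2 + 106*y + 478) - 84*y^2 + 10*y + 126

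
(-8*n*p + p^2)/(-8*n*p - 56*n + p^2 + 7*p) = p/(p + 7)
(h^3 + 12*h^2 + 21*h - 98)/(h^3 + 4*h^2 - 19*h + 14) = (h + 7)/(h - 1)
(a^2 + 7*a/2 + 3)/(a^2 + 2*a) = (a + 3/2)/a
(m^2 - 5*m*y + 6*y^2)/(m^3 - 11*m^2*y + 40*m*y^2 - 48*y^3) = (m - 2*y)/(m^2 - 8*m*y + 16*y^2)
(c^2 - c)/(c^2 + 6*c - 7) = c/(c + 7)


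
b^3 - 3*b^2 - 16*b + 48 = (b - 4)*(b - 3)*(b + 4)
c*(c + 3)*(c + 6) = c^3 + 9*c^2 + 18*c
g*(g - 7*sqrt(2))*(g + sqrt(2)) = g^3 - 6*sqrt(2)*g^2 - 14*g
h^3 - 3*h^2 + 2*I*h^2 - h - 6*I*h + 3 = (h - 3)*(h + I)^2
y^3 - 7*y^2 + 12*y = y*(y - 4)*(y - 3)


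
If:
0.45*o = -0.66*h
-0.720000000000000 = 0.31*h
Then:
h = -2.32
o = 3.41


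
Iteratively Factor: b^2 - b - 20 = (b + 4)*(b - 5)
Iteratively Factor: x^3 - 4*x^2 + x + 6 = (x + 1)*(x^2 - 5*x + 6) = (x - 2)*(x + 1)*(x - 3)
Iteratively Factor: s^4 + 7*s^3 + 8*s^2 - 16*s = (s + 4)*(s^3 + 3*s^2 - 4*s) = (s - 1)*(s + 4)*(s^2 + 4*s) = s*(s - 1)*(s + 4)*(s + 4)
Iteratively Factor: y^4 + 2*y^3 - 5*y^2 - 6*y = (y + 3)*(y^3 - y^2 - 2*y) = (y + 1)*(y + 3)*(y^2 - 2*y) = (y - 2)*(y + 1)*(y + 3)*(y)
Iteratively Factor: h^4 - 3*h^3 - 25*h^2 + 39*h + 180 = (h - 4)*(h^3 + h^2 - 21*h - 45) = (h - 5)*(h - 4)*(h^2 + 6*h + 9) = (h - 5)*(h - 4)*(h + 3)*(h + 3)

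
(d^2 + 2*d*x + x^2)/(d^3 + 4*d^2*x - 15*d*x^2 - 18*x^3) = (-d - x)/(-d^2 - 3*d*x + 18*x^2)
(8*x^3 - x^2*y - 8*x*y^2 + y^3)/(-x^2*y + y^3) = (-8*x + y)/y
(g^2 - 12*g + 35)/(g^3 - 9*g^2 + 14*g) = (g - 5)/(g*(g - 2))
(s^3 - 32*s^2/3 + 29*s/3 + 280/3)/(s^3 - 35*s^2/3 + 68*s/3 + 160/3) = (3*s + 7)/(3*s + 4)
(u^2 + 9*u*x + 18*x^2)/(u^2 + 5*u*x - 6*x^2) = (-u - 3*x)/(-u + x)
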